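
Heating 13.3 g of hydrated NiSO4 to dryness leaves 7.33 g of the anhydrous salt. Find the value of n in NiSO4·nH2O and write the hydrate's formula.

NiSO4·7H2O

Mass of water lost = 13.3 − 7.33 = 5.97 g → 5.97 / 18.02 = 0.3313 mol H2O
Molar mass of NiSO4 = 154.76 g/mol → mol NiSO4 = 7.33 / 154.76 = 0.04736
n = 0.3313 / 0.04736 = 6.99 ≈ 7 → NiSO4·7H2O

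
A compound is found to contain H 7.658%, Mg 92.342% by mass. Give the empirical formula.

Assume 100 g: 7.658 g H, 92.342 g Mg.
Moles — H: 7.658 / 1.008 = 7.597 mol; Mg: 92.342 / 24.31 = 3.799 mol
Divide by the smallest (3.799 mol Mg): H 2.000, Mg 1.000
Ratio ≈ 2:1, so the empirical formula is H2Mg

H2Mg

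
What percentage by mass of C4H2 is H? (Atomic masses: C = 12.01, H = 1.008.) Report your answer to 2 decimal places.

4.03%

Molar mass = 4(12.01) + 2(1.008) = 50.056 g/mol
Mass of H per mole = 2 × 1.008 = 2.016 g
% H = 2.016 / 50.056 × 100 = 4.03%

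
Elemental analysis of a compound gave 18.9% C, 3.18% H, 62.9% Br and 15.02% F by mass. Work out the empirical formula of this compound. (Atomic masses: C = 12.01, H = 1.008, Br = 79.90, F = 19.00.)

C2H4BrF

Assume 100 g: 18.9 g C, 3.18 g H, 62.9 g Br, 15.02 g F.
Moles — C: 18.9 / 12.01 = 1.574 mol; H: 3.18 / 1.008 = 3.155 mol; Br: 62.9 / 79.90 = 0.7872 mol; F: 15.02 / 19.00 = 0.7905 mol
Divide by the smallest (0.7872 mol Br): C 1.999, H 4.007, Br 1.000, F 1.004
→ C2H4BrF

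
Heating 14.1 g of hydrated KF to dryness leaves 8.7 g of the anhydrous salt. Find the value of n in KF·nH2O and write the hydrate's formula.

Mass of water lost = 14.1 − 8.7 = 5.4 g → 5.4 / 18.02 = 0.2997 mol H2O
Molar mass of KF = 58.10 g/mol → mol KF = 8.7 / 58.10 = 0.1497
n = 0.2997 / 0.1497 = 2.00 ≈ 2 → KF·2H2O

KF·2H2O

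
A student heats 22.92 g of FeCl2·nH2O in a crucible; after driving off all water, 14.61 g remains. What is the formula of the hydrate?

FeCl2·4H2O

Mass of water lost = 22.92 − 14.61 = 8.31 g → 8.31 / 18.02 = 0.4612 mol H2O
Molar mass of FeCl2 = 126.75 g/mol → mol FeCl2 = 14.61 / 126.75 = 0.1153
n = 0.4612 / 0.1153 = 4.00 ≈ 4 → FeCl2·4H2O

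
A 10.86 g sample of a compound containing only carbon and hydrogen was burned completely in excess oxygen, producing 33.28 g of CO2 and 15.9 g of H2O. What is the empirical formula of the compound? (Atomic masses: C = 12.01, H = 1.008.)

mol C = 33.28 / 44.01 = 0.7562; mass C = 0.7562 × 12.01 = 9.082 g
mol H = 2 × (15.9 / 18.02) = 1.765; mass H = 1.765 × 1.008 = 1.779 g
Smallest is C at 0.7562 mol; normalising gives C 1.000, H 2.334
Scaling by 3: C 3.00, H 7.00 → C3H7

C3H7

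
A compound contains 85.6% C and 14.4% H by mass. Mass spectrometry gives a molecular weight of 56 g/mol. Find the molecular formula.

Assume 100 g: 85.6 g C, 14.4 g H.
n(C) = 85.6/12.01 = 7.127, n(H) = 14.4/1.008 = 14.29
Ratios (÷ 7.127): C 1.000, H 2.004
≈ 1:2 → CH2
Empirical-formula mass = 14.03 g/mol
n = 56 / 14.03 = 3.99 ≈ 4
Molecular formula = (CH2)×4 = C4H8

C4H8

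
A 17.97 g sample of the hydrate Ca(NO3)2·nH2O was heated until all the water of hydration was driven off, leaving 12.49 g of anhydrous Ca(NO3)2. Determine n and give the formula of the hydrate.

Mass of water lost = 17.97 − 12.49 = 5.48 g → 5.48 / 18.02 = 0.3041 mol H2O
Molar mass of Ca(NO3)2 = 164.10 g/mol → mol Ca(NO3)2 = 12.49 / 164.10 = 0.07611
n = 0.3041 / 0.07611 = 4.00 ≈ 4 → Ca(NO3)2·4H2O

Ca(NO3)2·4H2O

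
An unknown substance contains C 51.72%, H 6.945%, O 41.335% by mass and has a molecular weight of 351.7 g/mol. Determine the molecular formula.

C15H24O9

Assume 100 g: 51.72 g C, 6.945 g H, 41.335 g O.
n(C) = 51.72/12.01 = 4.306, n(H) = 6.945/1.008 = 6.89, n(O) = 41.335/16.00 = 2.583
Smallest is O at 2.583 mol; normalising gives C 1.667, H 2.667, O 1.000
×3: C 5.00, H 8.00, O 3.00 → C5H8O3
Empirical-formula mass = 116.11 g/mol
n = 351.7 / 116.11 = 3.03 ≈ 3
Molecular formula = (C5H8O3)×3 = C15H24O9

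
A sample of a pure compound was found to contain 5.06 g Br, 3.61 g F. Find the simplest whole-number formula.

n(Br) = 5.06/79.90 = 0.06333, n(F) = 3.61/19.00 = 0.19
Ratios (÷ 0.06333): Br 1.000, F 3.000
Ratio ≈ 1:3, so the empirical formula is BrF3

BrF3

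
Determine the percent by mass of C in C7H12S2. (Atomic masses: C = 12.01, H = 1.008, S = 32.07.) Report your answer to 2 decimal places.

Molar mass = 7(12.01) + 12(1.008) + 2(32.07) = 160.306 g/mol
Mass of C per mole = 7 × 12.01 = 84.070 g
% C = 84.070 / 160.306 × 100 = 52.44%

52.44%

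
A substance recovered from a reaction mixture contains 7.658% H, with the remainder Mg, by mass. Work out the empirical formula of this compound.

H2Mg

Assume 100 g: 7.658 g H, 92.342 g Mg.
Moles — H: 7.658 / 1.008 = 7.597 mol; Mg: 92.342 / 24.31 = 3.799 mol
Smallest is Mg at 3.799 mol; normalising gives H 2.000, Mg 1.000
→ H2Mg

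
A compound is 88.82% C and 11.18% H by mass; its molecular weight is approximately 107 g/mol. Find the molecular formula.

Assume 100 g: 88.82 g C, 11.18 g H.
C: 88.82 g ÷ 12.01 g/mol = 7.396 mol
H: 11.18 g ÷ 1.008 g/mol = 11.09 mol
Smallest is C at 7.396 mol; normalising gives C 1.000, H 1.500
Multiply by 2: C 2.00, H 3.00 → C2H3
Empirical-formula mass = 27.04 g/mol
n = 107 / 27.04 = 3.96 ≈ 4
Molecular formula = (C2H3)×4 = C8H12

C8H12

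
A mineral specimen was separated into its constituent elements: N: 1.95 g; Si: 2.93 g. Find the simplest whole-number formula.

N4Si3

N: 1.95 g ÷ 14.01 g/mol = 0.1392 mol
Si: 2.93 g ÷ 28.09 g/mol = 0.1043 mol
Divide by the smallest (0.1043 mol Si): N 1.334, Si 1.000
Multiply by 3: N 4.00, Si 3.00 → N4Si3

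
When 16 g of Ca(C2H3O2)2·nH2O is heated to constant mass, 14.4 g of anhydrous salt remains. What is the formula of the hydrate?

Ca(C2H3O2)2·H2O

Mass of water lost = 16 − 14.4 = 1.6 g → 1.6 / 18.02 = 0.08879 mol H2O
Molar mass of Ca(C2H3O2)2 = 158.17 g/mol → mol Ca(C2H3O2)2 = 14.4 / 158.17 = 0.09104
n = 0.08879 / 0.09104 = 0.98 ≈ 1 → Ca(C2H3O2)2·H2O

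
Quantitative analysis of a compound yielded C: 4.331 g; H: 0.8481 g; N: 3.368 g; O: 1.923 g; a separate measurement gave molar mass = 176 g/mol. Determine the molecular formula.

Moles — C: 4.331 / 12.01 = 0.3606 mol; H: 0.8481 / 1.008 = 0.8414 mol; N: 3.368 / 14.01 = 0.2404 mol; O: 1.923 / 16.00 = 0.1202 mol
Smallest is O at 0.1202 mol; normalising gives C 3.000, H 7.000, N 2.000, O 1.000
Ratio ≈ 3:7:2:1, so the empirical formula is C3H7N2O
Empirical-formula mass = 87.11 g/mol
n = 176 / 87.11 = 2.02 ≈ 2
Molecular formula = (C3H7N2O)×2 = C6H14N4O2

C6H14N4O2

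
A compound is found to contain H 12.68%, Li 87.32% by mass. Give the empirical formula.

Assume 100 g: 12.68 g H, 87.32 g Li.
n(H) = 12.68/1.008 = 12.58, n(Li) = 87.32/6.94 = 12.58
Ratios (÷ 12.58): H 1.000, Li 1.000
Ratio ≈ 1:1, so the empirical formula is HLi

HLi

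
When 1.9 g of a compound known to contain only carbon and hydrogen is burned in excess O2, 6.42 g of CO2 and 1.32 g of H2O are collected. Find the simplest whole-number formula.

CH

mol C = 6.42 / 44.01 = 0.1459; mass C = 0.1459 × 12.01 = 1.752 g
mol H = 2 × (1.32 / 18.02) = 0.1465; mass H = 0.1465 × 1.008 = 0.1477 g
Ratios (÷ 0.1459): C 1.000, H 1.004
Ratio ≈ 1:1, so the empirical formula is CH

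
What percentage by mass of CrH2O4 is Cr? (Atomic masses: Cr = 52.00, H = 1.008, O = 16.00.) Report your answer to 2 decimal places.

44.06%

Molar mass = 1(52.00) + 2(1.008) + 4(16.00) = 118.016 g/mol
Mass of Cr per mole = 1 × 52.00 = 52.000 g
% Cr = 52.000 / 118.016 × 100 = 44.06%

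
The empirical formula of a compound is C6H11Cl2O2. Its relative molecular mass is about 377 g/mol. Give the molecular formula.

Empirical-formula mass = 186.05 g/mol
n = 377 / 186.05 = 2.03 ≈ 2
Molecular formula = (C6H11Cl2O2)2 = C12H22Cl4O4

C12H22Cl4O4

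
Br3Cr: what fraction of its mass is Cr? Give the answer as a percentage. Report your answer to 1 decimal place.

Molar mass = 3(79.90) + 1(52.00) = 291.700 g/mol
Mass of Cr per mole = 1 × 52.00 = 52.000 g
% Cr = 52.000 / 291.700 × 100 = 17.8%

17.8%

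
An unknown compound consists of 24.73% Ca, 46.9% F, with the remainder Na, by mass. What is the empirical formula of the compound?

Assume 100 g: 24.73 g Ca, 46.9 g F, 28.37 g Na.
Ca: 24.73 g ÷ 40.08 g/mol = 0.617 mol
F: 46.9 g ÷ 19.00 g/mol = 2.468 mol
Na: 28.37 g ÷ 22.99 g/mol = 1.234 mol
Divide by the smallest (0.617 mol Ca): Ca 1.000, F 4.001, Na 2.000
→ CaF4Na2

CaF4Na2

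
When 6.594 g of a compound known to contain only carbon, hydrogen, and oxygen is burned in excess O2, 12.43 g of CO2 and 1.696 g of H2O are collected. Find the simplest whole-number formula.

C3H2O2

mol C = 12.43 / 44.01 = 0.2824; mass C = 0.2824 × 12.01 = 3.392 g
mol H = 2 × (1.696 / 18.02) = 0.1882; mass H = 0.1882 × 1.008 = 0.1897 g
mass O = 6.594 − (3.582) = 3.012 g → mol O = 0.1883
Ratios (÷ 0.1882): C 1.500, H 1.000, O 1.000
×2: C 3.00, H 2.00, O 2.00 → C3H2O2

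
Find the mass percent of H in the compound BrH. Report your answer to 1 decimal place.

1.2%

Molar mass = 1(79.90) + 1(1.008) = 80.908 g/mol
Mass of H per mole = 1 × 1.008 = 1.008 g
% H = 1.008 / 80.908 × 100 = 1.2%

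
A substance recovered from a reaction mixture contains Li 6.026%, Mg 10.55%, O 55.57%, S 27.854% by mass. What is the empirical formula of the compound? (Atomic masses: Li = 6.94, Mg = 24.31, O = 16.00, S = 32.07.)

Li2MgO8S2

Assume 100 g: 6.026 g Li, 10.55 g Mg, 55.57 g O, 27.854 g S.
n(Li) = 6.026/6.94 = 0.8683, n(Mg) = 10.55/24.31 = 0.434, n(O) = 55.57/16.00 = 3.473, n(S) = 27.854/32.07 = 0.8685
Ratios (÷ 0.434): Li 2.001, Mg 1.000, O 8.003, S 2.001
→ Li2MgO8S2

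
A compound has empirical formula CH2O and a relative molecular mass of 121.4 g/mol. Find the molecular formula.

Empirical-formula mass = 30.03 g/mol
n = 121.4 / 30.03 = 4.04 ≈ 4
Molecular formula = (CH2O)4 = C4H8O4

C4H8O4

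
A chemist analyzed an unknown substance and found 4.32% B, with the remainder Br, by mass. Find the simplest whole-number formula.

Assume 100 g: 4.32 g B, 95.68 g Br.
B: 4.32 g ÷ 10.81 g/mol = 0.3996 mol
Br: 95.68 g ÷ 79.90 g/mol = 1.197 mol
Ratios (÷ 0.3996): B 1.000, Br 2.997
→ BBr3

BBr3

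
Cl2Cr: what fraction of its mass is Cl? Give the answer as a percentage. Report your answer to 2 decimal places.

57.69%

Molar mass = 2(35.45) + 1(52.00) = 122.900 g/mol
Mass of Cl per mole = 2 × 35.45 = 70.900 g
% Cl = 70.900 / 122.900 × 100 = 57.69%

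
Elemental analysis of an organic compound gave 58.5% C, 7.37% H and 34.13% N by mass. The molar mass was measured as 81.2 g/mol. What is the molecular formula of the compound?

Assume 100 g: 58.5 g C, 7.37 g H, 34.13 g N.
Moles — C: 58.5 / 12.01 = 4.871 mol; H: 7.37 / 1.008 = 7.312 mol; N: 34.13 / 14.01 = 2.436 mol
Ratios (÷ 2.436): C 1.999, H 3.001, N 1.000
→ C2H3N
Empirical-formula mass = 41.05 g/mol
n = 81.2 / 41.05 = 1.98 ≈ 2
Molecular formula = (C2H3N)×2 = C4H6N2

C4H6N2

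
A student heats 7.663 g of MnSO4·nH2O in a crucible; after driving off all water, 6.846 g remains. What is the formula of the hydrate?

Mass of water lost = 7.663 − 6.846 = 0.817 g → 0.817 / 18.02 = 0.04534 mol H2O
Molar mass of MnSO4 = 151.01 g/mol → mol MnSO4 = 6.846 / 151.01 = 0.04533
n = 0.04534 / 0.04533 = 1.00 ≈ 1 → MnSO4·H2O

MnSO4·H2O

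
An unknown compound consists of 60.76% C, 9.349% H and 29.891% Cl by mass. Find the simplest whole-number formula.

Assume 100 g: 60.76 g C, 9.349 g H, 29.891 g Cl.
C: 60.76 g ÷ 12.01 g/mol = 5.059 mol
H: 9.349 g ÷ 1.008 g/mol = 9.275 mol
Cl: 29.891 g ÷ 35.45 g/mol = 0.8432 mol
Ratios (÷ 0.8432): C 6.000, H 11.000, Cl 1.000
Ratio ≈ 6:11:1, so the empirical formula is C6H11Cl

C6H11Cl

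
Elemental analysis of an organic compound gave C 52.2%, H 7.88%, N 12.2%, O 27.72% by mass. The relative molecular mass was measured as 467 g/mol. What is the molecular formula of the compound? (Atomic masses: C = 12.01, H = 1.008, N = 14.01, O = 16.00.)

C20H36N4O8

Assume 100 g: 52.2 g C, 7.88 g H, 12.2 g N, 27.72 g O.
Moles — C: 52.2 / 12.01 = 4.346 mol; H: 7.88 / 1.008 = 7.817 mol; N: 12.2 / 14.01 = 0.8708 mol; O: 27.72 / 16.00 = 1.732 mol
Ratios (÷ 0.8708): C 4.991, H 8.977, N 1.000, O 1.990
≈ 5:9:1:2 → C5H9NO2
Empirical-formula mass = 115.13 g/mol
n = 467 / 115.13 = 4.06 ≈ 4
Molecular formula = (C5H9NO2)×4 = C20H36N4O8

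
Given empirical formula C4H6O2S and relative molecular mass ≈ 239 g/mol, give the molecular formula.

C8H12O4S2

Empirical-formula mass = 118.16 g/mol
n = 239 / 118.16 = 2.02 ≈ 2
Molecular formula = (C4H6O2S)2 = C8H12O4S2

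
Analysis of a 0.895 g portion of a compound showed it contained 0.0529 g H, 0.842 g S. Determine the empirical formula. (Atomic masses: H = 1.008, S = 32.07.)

n(H) = 0.0529/1.008 = 0.05248, n(S) = 0.842/32.07 = 0.02626
Ratios (÷ 0.02626): H 1.999, S 1.000
Ratio ≈ 2:1, so the empirical formula is H2S

H2S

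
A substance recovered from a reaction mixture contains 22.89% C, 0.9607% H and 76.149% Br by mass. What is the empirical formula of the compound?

Assume 100 g: 22.89 g C, 0.9607 g H, 76.149 g Br.
C: 22.89 g ÷ 12.01 g/mol = 1.906 mol
H: 0.9607 g ÷ 1.008 g/mol = 0.9531 mol
Br: 76.149 g ÷ 79.90 g/mol = 0.9531 mol
Divide by the smallest (0.9531 mol Br): C 2.000, H 1.000, Br 1.000
Ratio ≈ 2:1:1, so the empirical formula is C2HBr

C2HBr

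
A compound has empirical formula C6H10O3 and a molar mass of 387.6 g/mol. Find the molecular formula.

Empirical-formula mass = 130.14 g/mol
n = 387.6 / 130.14 = 2.98 ≈ 3
Molecular formula = (C6H10O3)3 = C18H30O9

C18H30O9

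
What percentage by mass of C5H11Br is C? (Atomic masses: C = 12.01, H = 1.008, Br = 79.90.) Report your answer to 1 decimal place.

Molar mass = 5(12.01) + 11(1.008) + 1(79.90) = 151.038 g/mol
Mass of C per mole = 5 × 12.01 = 60.050 g
% C = 60.050 / 151.038 × 100 = 39.8%

39.8%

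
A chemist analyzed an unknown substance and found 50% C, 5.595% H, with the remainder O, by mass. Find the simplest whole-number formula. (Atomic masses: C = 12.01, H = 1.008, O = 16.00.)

C3H4O2

Assume 100 g: 50 g C, 5.595 g H, 44.405 g O.
n(C) = 50/12.01 = 4.163, n(H) = 5.595/1.008 = 5.551, n(O) = 44.405/16.00 = 2.775
Ratios (÷ 2.775): C 1.500, H 2.000, O 1.000
Multiply by 2: C 3.00, H 4.00, O 2.00 → C3H4O2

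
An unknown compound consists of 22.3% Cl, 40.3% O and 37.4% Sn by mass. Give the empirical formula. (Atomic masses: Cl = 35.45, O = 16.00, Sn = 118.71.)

Assume 100 g: 22.3 g Cl, 40.3 g O, 37.4 g Sn.
Cl: 22.3 g ÷ 35.45 g/mol = 0.6291 mol
O: 40.3 g ÷ 16.00 g/mol = 2.519 mol
Sn: 37.4 g ÷ 118.71 g/mol = 0.3151 mol
Divide by the smallest (0.3151 mol Sn): Cl 1.997, O 7.995, Sn 1.000
≈ 2:8:1 → Cl2O8Sn

Cl2O8Sn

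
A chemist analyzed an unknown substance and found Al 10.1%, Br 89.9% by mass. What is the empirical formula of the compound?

Assume 100 g: 10.1 g Al, 89.9 g Br.
Al: 10.1 g ÷ 26.98 g/mol = 0.3744 mol
Br: 89.9 g ÷ 79.90 g/mol = 1.125 mol
Smallest is Al at 0.3744 mol; normalising gives Al 1.000, Br 3.006
≈ 1:3 → AlBr3

AlBr3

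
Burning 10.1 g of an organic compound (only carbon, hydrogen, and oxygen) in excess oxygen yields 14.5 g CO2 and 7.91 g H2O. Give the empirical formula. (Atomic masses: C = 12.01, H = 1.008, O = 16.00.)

C3H8O3

mol C = 14.5 / 44.01 = 0.3295; mass C = 0.3295 × 12.01 = 3.957 g
mol H = 2 × (7.91 / 18.02) = 0.8779; mass H = 0.8779 × 1.008 = 0.8849 g
mass O = 10.1 − (4.842) = 5.258 g → mol O = 0.3286
Divide by the smallest (0.3286 mol O): C 1.003, H 2.671, O 1.000
Scaling by 3: C 3.01, H 8.01, O 3.00 → C3H8O3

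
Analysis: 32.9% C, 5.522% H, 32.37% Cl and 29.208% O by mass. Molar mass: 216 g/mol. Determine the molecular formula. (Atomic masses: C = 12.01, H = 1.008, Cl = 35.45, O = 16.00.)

Assume 100 g: 32.9 g C, 5.522 g H, 32.37 g Cl, 29.208 g O.
n(C) = 32.9/12.01 = 2.739, n(H) = 5.522/1.008 = 5.478, n(Cl) = 32.37/35.45 = 0.9131, n(O) = 29.208/16.00 = 1.825
Divide by the smallest (0.9131 mol Cl): C 3.000, H 5.999, Cl 1.000, O 1.999
≈ 3:6:1:2 → C3H6ClO2
Empirical-formula mass = 109.53 g/mol
n = 216 / 109.53 = 1.97 ≈ 2
Molecular formula = (C3H6ClO2)×2 = C6H12Cl2O4

C6H12Cl2O4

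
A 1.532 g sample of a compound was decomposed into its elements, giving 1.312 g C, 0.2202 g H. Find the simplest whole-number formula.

CH2

n(C) = 1.312/12.01 = 0.1092, n(H) = 0.2202/1.008 = 0.2185
Smallest is C at 0.1092 mol; normalising gives C 1.000, H 2.000
≈ 1:2 → CH2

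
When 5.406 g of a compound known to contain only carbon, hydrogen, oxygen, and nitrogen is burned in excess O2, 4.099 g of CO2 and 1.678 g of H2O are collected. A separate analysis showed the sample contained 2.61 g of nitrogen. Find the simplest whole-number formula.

mol C = 4.099 / 44.01 = 0.09314; mass C = 0.09314 × 12.01 = 1.119 g
mol H = 2 × (1.678 / 18.02) = 0.1862; mass H = 0.1862 × 1.008 = 0.1877 g
mol N = 2.61 / 14.01 = 0.1863
mass O = 5.406 − (3.916) = 1.490 g → mol O = 0.09311
Ratios (÷ 0.09311): C 1.000, H 2.000, N 2.001, O 1.000
Ratio ≈ 1:2:2:1, so the empirical formula is CH2N2O

CH2N2O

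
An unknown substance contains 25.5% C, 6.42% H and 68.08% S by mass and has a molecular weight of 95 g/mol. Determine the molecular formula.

C2H6S2

Assume 100 g: 25.5 g C, 6.42 g H, 68.08 g S.
Moles — C: 25.5 / 12.01 = 2.123 mol; H: 6.42 / 1.008 = 6.369 mol; S: 68.08 / 32.07 = 2.123 mol
Divide by the smallest (2.123 mol S): C 1.000, H 3.000, S 1.000
→ CH3S
Empirical-formula mass = 47.10 g/mol
n = 95 / 47.10 = 2.02 ≈ 2
Molecular formula = (CH3S)×2 = C2H6S2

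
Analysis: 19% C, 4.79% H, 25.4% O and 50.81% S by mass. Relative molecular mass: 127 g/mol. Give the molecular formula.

C2H6O2S2

Assume 100 g: 19 g C, 4.79 g H, 25.4 g O, 50.81 g S.
C: 19 g ÷ 12.01 g/mol = 1.582 mol
H: 4.79 g ÷ 1.008 g/mol = 4.752 mol
O: 25.4 g ÷ 16.00 g/mol = 1.587 mol
S: 50.81 g ÷ 32.07 g/mol = 1.584 mol
Smallest is C at 1.582 mol; normalising gives C 1.000, H 3.004, O 1.003, S 1.001
→ CH3OS
Empirical-formula mass = 63.10 g/mol
n = 127 / 63.10 = 2.01 ≈ 2
Molecular formula = (CH3OS)×2 = C2H6O2S2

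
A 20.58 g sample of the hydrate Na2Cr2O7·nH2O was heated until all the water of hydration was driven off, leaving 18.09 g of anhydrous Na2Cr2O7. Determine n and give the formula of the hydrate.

Mass of water lost = 20.58 − 18.09 = 2.49 g → 2.49 / 18.02 = 0.1382 mol H2O
Molar mass of Na2Cr2O7 = 261.98 g/mol → mol Na2Cr2O7 = 18.09 / 261.98 = 0.06905
n = 0.1382 / 0.06905 = 2.00 ≈ 2 → Na2Cr2O7·2H2O

Na2Cr2O7·2H2O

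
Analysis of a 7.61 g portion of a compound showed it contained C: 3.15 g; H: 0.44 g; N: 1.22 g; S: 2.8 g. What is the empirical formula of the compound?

C3H5NS

C: 3.15 g ÷ 12.01 g/mol = 0.2623 mol
H: 0.44 g ÷ 1.008 g/mol = 0.4365 mol
N: 1.22 g ÷ 14.01 g/mol = 0.08708 mol
S: 2.8 g ÷ 32.07 g/mol = 0.08731 mol
Ratios (÷ 0.08708): C 3.012, H 5.013, N 1.000, S 1.003
≈ 3:5:1:1 → C3H5NS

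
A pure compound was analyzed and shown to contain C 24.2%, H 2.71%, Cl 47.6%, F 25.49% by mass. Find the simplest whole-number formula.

Assume 100 g: 24.2 g C, 2.71 g H, 47.6 g Cl, 25.49 g F.
C: 24.2 g ÷ 12.01 g/mol = 2.015 mol
H: 2.71 g ÷ 1.008 g/mol = 2.688 mol
Cl: 47.6 g ÷ 35.45 g/mol = 1.343 mol
F: 25.49 g ÷ 19.00 g/mol = 1.342 mol
Smallest is F at 1.342 mol; normalising gives C 1.502, H 2.004, Cl 1.001, F 1.000
Multiply by 2: C 3.00, H 4.01, Cl 2.00, F 2.00 → C3H4Cl2F2

C3H4Cl2F2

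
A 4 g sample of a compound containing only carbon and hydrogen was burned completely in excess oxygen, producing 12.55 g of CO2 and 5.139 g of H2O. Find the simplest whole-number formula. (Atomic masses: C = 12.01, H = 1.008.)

CH2

mol C = 12.55 / 44.01 = 0.2852; mass C = 0.2852 × 12.01 = 3.425 g
mol H = 2 × (5.139 / 18.02) = 0.5704; mass H = 0.5704 × 1.008 = 0.5749 g
Divide by the smallest (0.2852 mol C): C 1.000, H 2.000
≈ 1:2 → CH2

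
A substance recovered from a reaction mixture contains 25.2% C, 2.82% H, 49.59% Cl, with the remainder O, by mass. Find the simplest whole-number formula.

Assume 100 g: 25.2 g C, 2.82 g H, 49.59 g Cl, 22.39 g O.
n(C) = 25.2/12.01 = 2.098, n(H) = 2.82/1.008 = 2.798, n(Cl) = 49.59/35.45 = 1.399, n(O) = 22.39/16.00 = 1.399
Smallest is Cl at 1.399 mol; normalising gives C 1.500, H 2.000, Cl 1.000, O 1.000
Multiply by 2: C 3.00, H 4.00, Cl 2.00, O 2.00 → C3H4Cl2O2

C3H4Cl2O2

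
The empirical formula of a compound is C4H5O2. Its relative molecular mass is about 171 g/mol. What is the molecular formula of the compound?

Empirical-formula mass = 85.08 g/mol
n = 171 / 85.08 = 2.01 ≈ 2
Molecular formula = (C4H5O2)2 = C8H10O4

C8H10O4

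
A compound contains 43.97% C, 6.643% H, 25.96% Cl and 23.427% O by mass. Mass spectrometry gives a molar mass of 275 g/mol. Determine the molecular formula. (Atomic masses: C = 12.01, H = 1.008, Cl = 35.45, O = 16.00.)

Assume 100 g: 43.97 g C, 6.643 g H, 25.96 g Cl, 23.427 g O.
C: 43.97 g ÷ 12.01 g/mol = 3.661 mol
H: 6.643 g ÷ 1.008 g/mol = 6.59 mol
Cl: 25.96 g ÷ 35.45 g/mol = 0.7323 mol
O: 23.427 g ÷ 16.00 g/mol = 1.464 mol
Divide by the smallest (0.7323 mol Cl): C 4.999, H 8.999, Cl 1.000, O 1.999
→ C5H9ClO2
Empirical-formula mass = 136.57 g/mol
n = 275 / 136.57 = 2.01 ≈ 2
Molecular formula = (C5H9ClO2)×2 = C10H18Cl2O4

C10H18Cl2O4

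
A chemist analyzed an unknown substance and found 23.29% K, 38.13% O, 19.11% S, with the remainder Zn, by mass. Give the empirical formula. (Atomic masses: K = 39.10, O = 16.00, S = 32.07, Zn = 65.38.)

K2O8S2Zn

Assume 100 g: 23.29 g K, 38.13 g O, 19.11 g S, 19.47 g Zn.
Moles — K: 23.29 / 39.10 = 0.5957 mol; O: 38.13 / 16.00 = 2.383 mol; S: 19.11 / 32.07 = 0.5959 mol; Zn: 19.47 / 65.38 = 0.2978 mol
Divide by the smallest (0.2978 mol Zn): K 2.000, O 8.003, S 2.001, Zn 1.000
Ratio ≈ 2:8:2:1, so the empirical formula is K2O8S2Zn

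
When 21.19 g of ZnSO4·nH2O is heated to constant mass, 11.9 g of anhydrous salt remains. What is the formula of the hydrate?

ZnSO4·7H2O

Mass of water lost = 21.19 − 11.9 = 9.29 g → 9.29 / 18.02 = 0.5155 mol H2O
Molar mass of ZnSO4 = 161.45 g/mol → mol ZnSO4 = 11.9 / 161.45 = 0.07371
n = 0.5155 / 0.07371 = 6.99 ≈ 7 → ZnSO4·7H2O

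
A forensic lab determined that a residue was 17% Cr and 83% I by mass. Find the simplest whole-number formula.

Assume 100 g: 17 g Cr, 83 g I.
Cr: 17 g ÷ 52.00 g/mol = 0.3269 mol
I: 83 g ÷ 126.90 g/mol = 0.6541 mol
Divide by the smallest (0.3269 mol Cr): Cr 1.000, I 2.001
≈ 1:2 → CrI2

CrI2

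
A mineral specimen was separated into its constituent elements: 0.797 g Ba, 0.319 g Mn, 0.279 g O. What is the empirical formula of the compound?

Ba: 0.797 g ÷ 137.33 g/mol = 0.005804 mol
Mn: 0.319 g ÷ 54.94 g/mol = 0.005806 mol
O: 0.279 g ÷ 16.00 g/mol = 0.01744 mol
Divide by the smallest (0.005804 mol Ba): Ba 1.000, Mn 1.000, O 3.005
≈ 1:1:3 → BaMnO3

BaMnO3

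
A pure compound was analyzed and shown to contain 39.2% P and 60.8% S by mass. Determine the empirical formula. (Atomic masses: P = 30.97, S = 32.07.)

P2S3

Assume 100 g: 39.2 g P, 60.8 g S.
n(P) = 39.2/30.97 = 1.266, n(S) = 60.8/32.07 = 1.896
Smallest is P at 1.266 mol; normalising gives P 1.000, S 1.498
Multiply by 2: P 2.00, S 3.00 → P2S3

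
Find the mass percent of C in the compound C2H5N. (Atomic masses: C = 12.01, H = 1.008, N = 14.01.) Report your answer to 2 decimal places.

Molar mass = 2(12.01) + 5(1.008) + 1(14.01) = 43.070 g/mol
Mass of C per mole = 2 × 12.01 = 24.020 g
% C = 24.020 / 43.070 × 100 = 55.77%

55.77%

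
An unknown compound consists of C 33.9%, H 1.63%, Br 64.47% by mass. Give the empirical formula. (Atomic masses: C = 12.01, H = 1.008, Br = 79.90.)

C7H4Br2

Assume 100 g: 33.9 g C, 1.63 g H, 64.47 g Br.
n(C) = 33.9/12.01 = 2.823, n(H) = 1.63/1.008 = 1.617, n(Br) = 64.47/79.90 = 0.8069
Ratios (÷ 0.8069): C 3.498, H 2.004, Br 1.000
Scaling by 2: C 7.00, H 4.01, Br 2.00 → C7H4Br2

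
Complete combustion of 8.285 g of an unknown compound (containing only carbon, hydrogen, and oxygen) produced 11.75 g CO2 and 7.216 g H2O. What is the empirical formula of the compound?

mol C = 11.75 / 44.01 = 0.2670; mass C = 0.2670 × 12.01 = 3.206 g
mol H = 2 × (7.216 / 18.02) = 0.8009; mass H = 0.8009 × 1.008 = 0.8073 g
mass O = 8.285 − (4.014) = 4.271 g → mol O = 0.2670
Divide by the smallest (0.267 mol O): C 1.000, H 3.000, O 1.000
Ratio ≈ 1:3:1, so the empirical formula is CH3O

CH3O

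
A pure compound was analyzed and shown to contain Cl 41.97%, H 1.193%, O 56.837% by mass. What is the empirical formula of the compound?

ClHO3

Assume 100 g: 41.97 g Cl, 1.193 g H, 56.837 g O.
Moles — Cl: 41.97 / 35.45 = 1.184 mol; H: 1.193 / 1.008 = 1.184 mol; O: 56.837 / 16.00 = 3.552 mol
Divide by the smallest (1.184 mol H): Cl 1.000, H 1.000, O 3.001
≈ 1:1:3 → ClHO3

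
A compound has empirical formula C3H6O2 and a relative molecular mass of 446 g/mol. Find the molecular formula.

Empirical-formula mass = 74.08 g/mol
n = 446 / 74.08 = 6.02 ≈ 6
Molecular formula = (C3H6O2)6 = C18H36O12

C18H36O12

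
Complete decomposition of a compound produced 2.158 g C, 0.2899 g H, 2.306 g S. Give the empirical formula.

Moles — C: 2.158 / 12.01 = 0.1797 mol; H: 0.2899 / 1.008 = 0.2876 mol; S: 2.306 / 32.07 = 0.07191 mol
Smallest is S at 0.07191 mol; normalising gives C 2.499, H 4.000, S 1.000
×2: C 5.00, H 8.00, S 2.00 → C5H8S2

C5H8S2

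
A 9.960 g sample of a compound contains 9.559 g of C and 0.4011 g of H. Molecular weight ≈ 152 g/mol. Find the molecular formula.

C12H6

n(C) = 9.559/12.01 = 0.7959, n(H) = 0.4011/1.008 = 0.3979
Smallest is H at 0.3979 mol; normalising gives C 2.000, H 1.000
Ratio ≈ 2:1, so the empirical formula is C2H
Empirical-formula mass = 25.03 g/mol
n = 152 / 25.03 = 6.07 ≈ 6
Molecular formula = (C2H)×6 = C12H6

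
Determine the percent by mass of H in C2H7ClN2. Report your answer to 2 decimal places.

7.46%

Molar mass = 2(12.01) + 7(1.008) + 1(35.45) + 2(14.01) = 94.546 g/mol
Mass of H per mole = 7 × 1.008 = 7.056 g
% H = 7.056 / 94.546 × 100 = 7.46%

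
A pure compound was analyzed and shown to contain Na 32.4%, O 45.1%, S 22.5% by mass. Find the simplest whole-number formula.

Assume 100 g: 32.4 g Na, 45.1 g O, 22.5 g S.
Na: 32.4 g ÷ 22.99 g/mol = 1.409 mol
O: 45.1 g ÷ 16.00 g/mol = 2.819 mol
S: 22.5 g ÷ 32.07 g/mol = 0.7016 mol
Ratios (÷ 0.7016): Na 2.009, O 4.018, S 1.000
→ Na2O4S

Na2O4S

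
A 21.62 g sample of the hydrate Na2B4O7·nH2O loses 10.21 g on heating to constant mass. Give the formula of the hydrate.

Na2B4O7·10H2O

Mass of anhydrous Na2B4O7 = 21.62 − 10.21 = 11.41 g
mol H2O = 10.21 / 18.02 = 0.5666
Molar mass of Na2B4O7 = 201.22 g/mol → mol Na2B4O7 = 11.41 / 201.22 = 0.0567
n = 0.5666 / 0.0567 = 9.99 ≈ 10 → Na2B4O7·10H2O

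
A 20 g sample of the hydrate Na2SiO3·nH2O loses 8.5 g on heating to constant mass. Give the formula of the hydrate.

Na2SiO3·5H2O

Mass of anhydrous Na2SiO3 = 20 − 8.5 = 11.5 g
mol H2O = 8.5 / 18.02 = 0.4717
Molar mass of Na2SiO3 = 122.07 g/mol → mol Na2SiO3 = 11.5 / 122.07 = 0.09421
n = 0.4717 / 0.09421 = 5.01 ≈ 5 → Na2SiO3·5H2O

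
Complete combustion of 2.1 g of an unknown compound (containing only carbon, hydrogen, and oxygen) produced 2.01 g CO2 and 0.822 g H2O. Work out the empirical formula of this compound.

CH2O2

mol C = 2.01 / 44.01 = 0.04567; mass C = 0.04567 × 12.01 = 0.5485 g
mol H = 2 × (0.822 / 18.02) = 0.09123; mass H = 0.09123 × 1.008 = 0.09196 g
mass O = 2.1 − (0.6405) = 1.460 g → mol O = 0.09122
Ratios (÷ 0.04567): C 1.000, H 1.998, O 1.997
→ CH2O2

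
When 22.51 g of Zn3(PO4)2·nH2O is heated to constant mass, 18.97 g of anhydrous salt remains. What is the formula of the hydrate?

Zn3(PO4)2·4H2O

Mass of water lost = 22.51 − 18.97 = 3.54 g → 3.54 / 18.02 = 0.1964 mol H2O
Molar mass of Zn3(PO4)2 = 386.08 g/mol → mol Zn3(PO4)2 = 18.97 / 386.08 = 0.04913
n = 0.1964 / 0.04913 = 4.00 ≈ 4 → Zn3(PO4)2·4H2O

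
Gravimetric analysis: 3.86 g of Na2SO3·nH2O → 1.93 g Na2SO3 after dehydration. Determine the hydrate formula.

Na2SO3·7H2O

Mass of water lost = 3.86 − 1.93 = 1.93 g → 1.93 / 18.02 = 0.1071 mol H2O
Molar mass of Na2SO3 = 126.05 g/mol → mol Na2SO3 = 1.93 / 126.05 = 0.01531
n = 0.1071 / 0.01531 = 7.00 ≈ 7 → Na2SO3·7H2O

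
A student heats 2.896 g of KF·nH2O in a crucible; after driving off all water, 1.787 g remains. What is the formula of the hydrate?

KF·2H2O

Mass of water lost = 2.896 − 1.787 = 1.109 g → 1.109 / 18.02 = 0.06154 mol H2O
Molar mass of KF = 58.10 g/mol → mol KF = 1.787 / 58.10 = 0.03076
n = 0.06154 / 0.03076 = 2.00 ≈ 2 → KF·2H2O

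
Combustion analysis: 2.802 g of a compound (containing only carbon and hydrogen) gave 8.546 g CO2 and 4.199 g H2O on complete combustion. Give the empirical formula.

mol C = 8.546 / 44.01 = 0.1942; mass C = 0.1942 × 12.01 = 2.332 g
mol H = 2 × (4.199 / 18.02) = 0.4660; mass H = 0.4660 × 1.008 = 0.4698 g
Divide by the smallest (0.1942 mol C): C 1.000, H 2.400
Multiply by 5: C 5.00, H 12.00 → C5H12

C5H12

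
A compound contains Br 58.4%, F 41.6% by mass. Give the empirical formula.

Assume 100 g: 58.4 g Br, 41.6 g F.
Moles — Br: 58.4 / 79.90 = 0.7309 mol; F: 41.6 / 19.00 = 2.189 mol
Divide by the smallest (0.7309 mol Br): Br 1.000, F 2.996
≈ 1:3 → BrF3

BrF3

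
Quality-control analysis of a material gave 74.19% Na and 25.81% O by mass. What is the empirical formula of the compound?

Assume 100 g: 74.19 g Na, 25.81 g O.
Na: 74.19 g ÷ 22.99 g/mol = 3.227 mol
O: 25.81 g ÷ 16.00 g/mol = 1.613 mol
Smallest is O at 1.613 mol; normalising gives Na 2.000, O 1.000
→ Na2O

Na2O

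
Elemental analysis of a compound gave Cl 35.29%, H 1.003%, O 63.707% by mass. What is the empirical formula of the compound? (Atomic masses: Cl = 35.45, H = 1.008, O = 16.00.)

Assume 100 g: 35.29 g Cl, 1.003 g H, 63.707 g O.
n(Cl) = 35.29/35.45 = 0.9955, n(H) = 1.003/1.008 = 0.995, n(O) = 63.707/16.00 = 3.982
Ratios (÷ 0.995): Cl 1.000, H 1.000, O 4.002
Ratio ≈ 1:1:4, so the empirical formula is ClHO4

ClHO4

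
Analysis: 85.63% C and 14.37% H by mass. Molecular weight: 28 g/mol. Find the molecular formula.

Assume 100 g: 85.63 g C, 14.37 g H.
C: 85.63 g ÷ 12.01 g/mol = 7.13 mol
H: 14.37 g ÷ 1.008 g/mol = 14.26 mol
Smallest is C at 7.13 mol; normalising gives C 1.000, H 1.999
→ CH2
Empirical-formula mass = 14.03 g/mol
n = 28 / 14.03 = 2.00 ≈ 2
Molecular formula = (CH2)×2 = C2H4

C2H4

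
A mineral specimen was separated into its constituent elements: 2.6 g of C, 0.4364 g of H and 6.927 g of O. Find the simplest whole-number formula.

CH2O2

C: 2.6 g ÷ 12.01 g/mol = 0.2165 mol
H: 0.4364 g ÷ 1.008 g/mol = 0.4329 mol
O: 6.927 g ÷ 16.00 g/mol = 0.4329 mol
Ratios (÷ 0.2165): C 1.000, H 2.000, O 2.000
→ CH2O2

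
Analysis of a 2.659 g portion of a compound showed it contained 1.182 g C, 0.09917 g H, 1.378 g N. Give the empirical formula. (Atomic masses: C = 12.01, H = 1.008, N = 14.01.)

CHN

C: 1.182 g ÷ 12.01 g/mol = 0.09842 mol
H: 0.09917 g ÷ 1.008 g/mol = 0.09838 mol
N: 1.378 g ÷ 14.01 g/mol = 0.09836 mol
Ratios (÷ 0.09836): C 1.001, H 1.000, N 1.000
Ratio ≈ 1:1:1, so the empirical formula is CHN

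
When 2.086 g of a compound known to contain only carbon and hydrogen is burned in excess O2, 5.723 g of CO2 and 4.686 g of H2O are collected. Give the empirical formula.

mol C = 5.723 / 44.01 = 0.1300; mass C = 0.1300 × 12.01 = 1.562 g
mol H = 2 × (4.686 / 18.02) = 0.5201; mass H = 0.5201 × 1.008 = 0.5242 g
Divide by the smallest (0.13 mol C): C 1.000, H 3.999
→ CH4

CH4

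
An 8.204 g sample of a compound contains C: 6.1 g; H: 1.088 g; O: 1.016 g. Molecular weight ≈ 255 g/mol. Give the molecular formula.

C: 6.1 g ÷ 12.01 g/mol = 0.5079 mol
H: 1.088 g ÷ 1.008 g/mol = 1.079 mol
O: 1.016 g ÷ 16.00 g/mol = 0.0635 mol
Ratios (÷ 0.0635): C 7.999, H 16.998, O 1.000
Ratio ≈ 8:17:1, so the empirical formula is C8H17O
Empirical-formula mass = 129.22 g/mol
n = 255 / 129.22 = 1.97 ≈ 2
Molecular formula = (C8H17O)×2 = C16H34O2

C16H34O2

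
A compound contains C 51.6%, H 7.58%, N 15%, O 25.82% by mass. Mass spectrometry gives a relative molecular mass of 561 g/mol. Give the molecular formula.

Assume 100 g: 51.6 g C, 7.58 g H, 15 g N, 25.82 g O.
Moles — C: 51.6 / 12.01 = 4.296 mol; H: 7.58 / 1.008 = 7.52 mol; N: 15 / 14.01 = 1.071 mol; O: 25.82 / 16.00 = 1.614 mol
Ratios (÷ 1.071): C 4.013, H 7.024, N 1.000, O 1.507
Multiply by 2: C 8.03, H 14.05, N 2.00, O 3.01 → C8H14N2O3
Empirical-formula mass = 186.21 g/mol
n = 561 / 186.21 = 3.01 ≈ 3
Molecular formula = (C8H14N2O3)×3 = C24H42N6O9

C24H42N6O9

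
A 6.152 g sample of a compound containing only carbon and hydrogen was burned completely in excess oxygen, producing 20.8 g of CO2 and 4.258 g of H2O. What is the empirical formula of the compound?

CH

mol C = 20.8 / 44.01 = 0.4726; mass C = 0.4726 × 12.01 = 5.676 g
mol H = 2 × (4.258 / 18.02) = 0.4726; mass H = 0.4726 × 1.008 = 0.4764 g
Ratios (÷ 0.4726): C 1.000, H 1.000
→ CH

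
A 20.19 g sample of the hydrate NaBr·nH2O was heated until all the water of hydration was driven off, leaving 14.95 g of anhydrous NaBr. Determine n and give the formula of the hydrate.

NaBr·2H2O

Mass of water lost = 20.19 − 14.95 = 5.24 g → 5.24 / 18.02 = 0.2908 mol H2O
Molar mass of NaBr = 102.89 g/mol → mol NaBr = 14.95 / 102.89 = 0.1453
n = 0.2908 / 0.1453 = 2.00 ≈ 2 → NaBr·2H2O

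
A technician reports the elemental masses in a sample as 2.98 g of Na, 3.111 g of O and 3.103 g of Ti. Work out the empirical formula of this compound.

Na2O3Ti

Moles — Na: 2.98 / 22.99 = 0.1296 mol; O: 3.111 / 16.00 = 0.1944 mol; Ti: 3.103 / 47.87 = 0.06482 mol
Smallest is Ti at 0.06482 mol; normalising gives Na 2.000, O 3.000, Ti 1.000
→ Na2O3Ti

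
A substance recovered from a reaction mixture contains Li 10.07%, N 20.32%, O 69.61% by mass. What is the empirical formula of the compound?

LiNO3

Assume 100 g: 10.07 g Li, 20.32 g N, 69.61 g O.
Li: 10.07 g ÷ 6.94 g/mol = 1.451 mol
N: 20.32 g ÷ 14.01 g/mol = 1.45 mol
O: 69.61 g ÷ 16.00 g/mol = 4.351 mol
Smallest is N at 1.45 mol; normalising gives Li 1.000, N 1.000, O 3.000
Ratio ≈ 1:1:3, so the empirical formula is LiNO3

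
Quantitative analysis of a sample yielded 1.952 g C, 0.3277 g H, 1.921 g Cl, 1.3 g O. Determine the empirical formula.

Moles — C: 1.952 / 12.01 = 0.1625 mol; H: 0.3277 / 1.008 = 0.3251 mol; Cl: 1.921 / 35.45 = 0.05419 mol; O: 1.3 / 16.00 = 0.08125 mol
Smallest is Cl at 0.05419 mol; normalising gives C 2.999, H 5.999, Cl 1.000, O 1.499
Multiply by 2: C 6.00, H 12.00, Cl 2.00, O 3.00 → C6H12Cl2O3

C6H12Cl2O3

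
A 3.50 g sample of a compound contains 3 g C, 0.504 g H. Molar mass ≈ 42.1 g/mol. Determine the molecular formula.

C3H6

Moles — C: 3 / 12.01 = 0.2498 mol; H: 0.504 / 1.008 = 0.5 mol
Divide by the smallest (0.2498 mol C): C 1.000, H 2.002
≈ 1:2 → CH2
Empirical-formula mass = 14.03 g/mol
n = 42.1 / 14.03 = 3.00 ≈ 3
Molecular formula = (CH2)×3 = C3H6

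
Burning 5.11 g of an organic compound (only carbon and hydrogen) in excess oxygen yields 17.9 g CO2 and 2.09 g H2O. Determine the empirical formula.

C7H4

mol C = 17.9 / 44.01 = 0.4067; mass C = 0.4067 × 12.01 = 4.885 g
mol H = 2 × (2.09 / 18.02) = 0.2320; mass H = 0.2320 × 1.008 = 0.2338 g
Divide by the smallest (0.232 mol H): C 1.753, H 1.000
Scaling by 4: C 7.01, H 4.00 → C7H4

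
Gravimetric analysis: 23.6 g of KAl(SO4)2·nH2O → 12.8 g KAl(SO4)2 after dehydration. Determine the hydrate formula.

Mass of water lost = 23.6 − 12.8 = 10.8 g → 10.8 / 18.02 = 0.5993 mol H2O
Molar mass of KAl(SO4)2 = 258.22 g/mol → mol KAl(SO4)2 = 12.8 / 258.22 = 0.04957
n = 0.5993 / 0.04957 = 12.09 ≈ 12 → KAl(SO4)2·12H2O

KAl(SO4)2·12H2O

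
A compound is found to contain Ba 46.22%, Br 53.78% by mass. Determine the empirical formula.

Assume 100 g: 46.22 g Ba, 53.78 g Br.
Moles — Ba: 46.22 / 137.33 = 0.3366 mol; Br: 53.78 / 79.90 = 0.6731 mol
Divide by the smallest (0.3366 mol Ba): Ba 1.000, Br 2.000
Ratio ≈ 1:2, so the empirical formula is BaBr2

BaBr2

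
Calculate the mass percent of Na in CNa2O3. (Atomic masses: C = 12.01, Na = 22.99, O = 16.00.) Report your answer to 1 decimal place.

Molar mass = 1(12.01) + 2(22.99) + 3(16.00) = 105.990 g/mol
Mass of Na per mole = 2 × 22.99 = 45.980 g
% Na = 45.980 / 105.990 × 100 = 43.4%

43.4%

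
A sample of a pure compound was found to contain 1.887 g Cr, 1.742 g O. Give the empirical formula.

n(Cr) = 1.887/52.00 = 0.03629, n(O) = 1.742/16.00 = 0.1089
Smallest is Cr at 0.03629 mol; normalising gives Cr 1.000, O 3.000
→ CrO3

CrO3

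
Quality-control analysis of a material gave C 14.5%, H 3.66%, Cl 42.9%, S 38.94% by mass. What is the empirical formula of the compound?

CH3ClS

Assume 100 g: 14.5 g C, 3.66 g H, 42.9 g Cl, 38.94 g S.
C: 14.5 g ÷ 12.01 g/mol = 1.207 mol
H: 3.66 g ÷ 1.008 g/mol = 3.631 mol
Cl: 42.9 g ÷ 35.45 g/mol = 1.21 mol
S: 38.94 g ÷ 32.07 g/mol = 1.214 mol
Divide by the smallest (1.207 mol C): C 1.000, H 3.007, Cl 1.002, S 1.006
Ratio ≈ 1:3:1:1, so the empirical formula is CH3ClS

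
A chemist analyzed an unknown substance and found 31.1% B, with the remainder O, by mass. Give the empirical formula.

B2O3

Assume 100 g: 31.1 g B, 68.9 g O.
B: 31.1 g ÷ 10.81 g/mol = 2.877 mol
O: 68.9 g ÷ 16.00 g/mol = 4.306 mol
Ratios (÷ 2.877): B 1.000, O 1.497
×2: B 2.00, O 2.99 → B2O3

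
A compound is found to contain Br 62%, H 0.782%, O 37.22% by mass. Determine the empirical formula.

Assume 100 g: 62 g Br, 0.782 g H, 37.22 g O.
n(Br) = 62/79.90 = 0.776, n(H) = 0.782/1.008 = 0.7758, n(O) = 37.22/16.00 = 2.326
Divide by the smallest (0.7758 mol H): Br 1.000, H 1.000, O 2.999
→ BrHO3

BrHO3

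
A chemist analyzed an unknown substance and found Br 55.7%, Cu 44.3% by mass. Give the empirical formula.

Assume 100 g: 55.7 g Br, 44.3 g Cu.
Br: 55.7 g ÷ 79.90 g/mol = 0.6971 mol
Cu: 44.3 g ÷ 63.55 g/mol = 0.6971 mol
Ratios (÷ 0.6971): Br 1.000, Cu 1.000
→ BrCu

BrCu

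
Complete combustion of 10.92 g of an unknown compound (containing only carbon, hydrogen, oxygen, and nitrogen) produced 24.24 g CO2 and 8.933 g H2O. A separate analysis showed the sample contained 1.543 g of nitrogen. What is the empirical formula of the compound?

C5H9NO

mol C = 24.24 / 44.01 = 0.5508; mass C = 0.5508 × 12.01 = 6.615 g
mol H = 2 × (8.933 / 18.02) = 0.9915; mass H = 0.9915 × 1.008 = 0.9994 g
mol N = 1.543 / 14.01 = 0.1101
mass O = 10.92 − (9.157) = 1.763 g → mol O = 0.1102
Ratios (÷ 0.1101): C 5.001, H 9.002, N 1.000, O 1.000
Ratio ≈ 5:9:1:1, so the empirical formula is C5H9NO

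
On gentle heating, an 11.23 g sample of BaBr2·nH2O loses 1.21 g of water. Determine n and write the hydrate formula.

BaBr2·2H2O

Mass of anhydrous BaBr2 = 11.23 − 1.21 = 10.02 g
mol H2O = 1.21 / 18.02 = 0.06715
Molar mass of BaBr2 = 297.13 g/mol → mol BaBr2 = 10.02 / 297.13 = 0.03372
n = 0.06715 / 0.03372 = 1.99 ≈ 2 → BaBr2·2H2O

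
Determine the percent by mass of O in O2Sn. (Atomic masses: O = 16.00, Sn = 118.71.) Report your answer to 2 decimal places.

Molar mass = 2(16.00) + 1(118.71) = 150.710 g/mol
Mass of O per mole = 2 × 16.00 = 32.000 g
% O = 32.000 / 150.710 × 100 = 21.23%

21.23%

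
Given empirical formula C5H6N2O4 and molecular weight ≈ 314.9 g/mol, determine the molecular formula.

Empirical-formula mass = 158.12 g/mol
n = 314.9 / 158.12 = 1.99 ≈ 2
Molecular formula = (C5H6N2O4)2 = C10H12N4O8

C10H12N4O8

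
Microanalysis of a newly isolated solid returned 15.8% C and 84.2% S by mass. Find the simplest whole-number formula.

Assume 100 g: 15.8 g C, 84.2 g S.
n(C) = 15.8/12.01 = 1.316, n(S) = 84.2/32.07 = 2.626
Divide by the smallest (1.316 mol C): C 1.000, S 1.996
→ CS2

CS2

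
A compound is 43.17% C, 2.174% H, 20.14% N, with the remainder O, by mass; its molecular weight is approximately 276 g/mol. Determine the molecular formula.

C10H6N4O6

Assume 100 g: 43.17 g C, 2.174 g H, 20.14 g N, 34.516 g O.
C: 43.17 g ÷ 12.01 g/mol = 3.595 mol
H: 2.174 g ÷ 1.008 g/mol = 2.157 mol
N: 20.14 g ÷ 14.01 g/mol = 1.438 mol
O: 34.516 g ÷ 16.00 g/mol = 2.157 mol
Ratios (÷ 1.438): C 2.500, H 1.500, N 1.000, O 1.501
Multiply by 2: C 5.00, H 3.00, N 2.00, O 3.00 → C5H3N2O3
Empirical-formula mass = 139.09 g/mol
n = 276 / 139.09 = 1.98 ≈ 2
Molecular formula = (C5H3N2O3)×2 = C10H6N4O6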